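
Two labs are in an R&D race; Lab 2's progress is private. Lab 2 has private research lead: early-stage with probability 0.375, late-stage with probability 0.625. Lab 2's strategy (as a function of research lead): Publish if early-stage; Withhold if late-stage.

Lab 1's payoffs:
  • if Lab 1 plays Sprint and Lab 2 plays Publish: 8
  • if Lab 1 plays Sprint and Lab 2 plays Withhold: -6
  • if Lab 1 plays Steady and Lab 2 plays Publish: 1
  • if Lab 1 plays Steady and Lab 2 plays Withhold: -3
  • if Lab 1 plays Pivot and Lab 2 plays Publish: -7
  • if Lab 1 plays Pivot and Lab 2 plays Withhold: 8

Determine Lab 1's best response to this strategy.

Pivot

E[Sprint] = 0.375·(8) + 0.625·(-6) = -0.75
E[Steady] = 0.375·(1) + 0.625·(-3) = -1.5
E[Pivot] = 0.375·(-7) + 0.625·(8) = 2.375
Best response: Pivot (2.375 is the largest).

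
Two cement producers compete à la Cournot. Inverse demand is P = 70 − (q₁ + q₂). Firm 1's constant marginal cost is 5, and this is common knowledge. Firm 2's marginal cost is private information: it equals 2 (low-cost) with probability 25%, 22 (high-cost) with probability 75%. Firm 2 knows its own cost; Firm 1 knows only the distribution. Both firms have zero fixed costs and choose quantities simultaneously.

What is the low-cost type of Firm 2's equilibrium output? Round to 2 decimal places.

21.17

Firm 2 with cost c maximizes (70 − (q₁+q₂) − c)·q₂, giving q₂(c) = (70 − c − q₁)/2.
E[c₂] = 0.25·2 + 0.75·22 = 17
Firm 1's FOC against E[q₂] yields q₁ = (70 − 2·5 + E[c₂])/3 = (70 − 10 + 17)/3 = 25.6667.
q₂(low-cost) = (70 − 2 − 25.6667)/2 = 21.1667.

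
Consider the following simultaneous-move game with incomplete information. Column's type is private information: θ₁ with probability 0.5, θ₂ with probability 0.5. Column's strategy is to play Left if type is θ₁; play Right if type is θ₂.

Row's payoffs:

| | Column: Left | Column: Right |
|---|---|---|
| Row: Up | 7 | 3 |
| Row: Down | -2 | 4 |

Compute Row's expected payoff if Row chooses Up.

5

E[Up] = 0.5·7 + 0.5·3 = 3.5 + 1.5 = 5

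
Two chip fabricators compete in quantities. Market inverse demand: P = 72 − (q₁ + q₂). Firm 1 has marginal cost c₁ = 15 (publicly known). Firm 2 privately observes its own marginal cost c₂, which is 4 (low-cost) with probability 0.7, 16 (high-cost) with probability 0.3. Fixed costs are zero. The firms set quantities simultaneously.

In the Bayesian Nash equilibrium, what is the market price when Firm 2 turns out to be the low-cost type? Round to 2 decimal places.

Type-c best response for Firm 2: q₂(c) = (72 − c)/2 − q₁/2.
Firm 1 maximizes expected profit; its first-order condition is 72 − 2q₁ − E[q₂] − 15 = 0.
Substituting E[q₂] and solving: E[c₂] = 7.6, so q₁ = (72 − 2·15 + 7.6)/3 = 16.5333.
q₂(low-cost) = 25.7333, so P = 72 − (16.5333 + 25.7333) = 29.7333.

29.73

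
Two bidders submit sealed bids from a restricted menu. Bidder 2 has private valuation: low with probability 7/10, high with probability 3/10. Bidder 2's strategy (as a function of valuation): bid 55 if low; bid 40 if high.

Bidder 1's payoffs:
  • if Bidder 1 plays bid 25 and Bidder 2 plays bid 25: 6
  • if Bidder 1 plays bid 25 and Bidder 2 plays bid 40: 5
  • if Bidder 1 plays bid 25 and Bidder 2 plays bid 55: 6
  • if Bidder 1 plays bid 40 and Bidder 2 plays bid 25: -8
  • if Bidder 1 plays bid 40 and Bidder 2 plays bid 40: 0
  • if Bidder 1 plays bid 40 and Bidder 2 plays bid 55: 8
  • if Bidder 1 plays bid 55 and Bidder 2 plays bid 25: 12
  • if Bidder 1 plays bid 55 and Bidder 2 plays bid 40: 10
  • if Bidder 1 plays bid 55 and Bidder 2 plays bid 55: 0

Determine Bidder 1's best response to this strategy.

Compute Bidder 1's expected payoff for each action, taking the expectation over Bidder 2's type.
E[bid 25] = 7/10·(6) + 3/10·(5) = 57/10
E[bid 40] = 7/10·(8) + 3/10·(0) = 28/5
E[bid 55] = 7/10·(0) + 3/10·(10) = 3
Best response: bid 25 (57/10 is the largest).

bid 25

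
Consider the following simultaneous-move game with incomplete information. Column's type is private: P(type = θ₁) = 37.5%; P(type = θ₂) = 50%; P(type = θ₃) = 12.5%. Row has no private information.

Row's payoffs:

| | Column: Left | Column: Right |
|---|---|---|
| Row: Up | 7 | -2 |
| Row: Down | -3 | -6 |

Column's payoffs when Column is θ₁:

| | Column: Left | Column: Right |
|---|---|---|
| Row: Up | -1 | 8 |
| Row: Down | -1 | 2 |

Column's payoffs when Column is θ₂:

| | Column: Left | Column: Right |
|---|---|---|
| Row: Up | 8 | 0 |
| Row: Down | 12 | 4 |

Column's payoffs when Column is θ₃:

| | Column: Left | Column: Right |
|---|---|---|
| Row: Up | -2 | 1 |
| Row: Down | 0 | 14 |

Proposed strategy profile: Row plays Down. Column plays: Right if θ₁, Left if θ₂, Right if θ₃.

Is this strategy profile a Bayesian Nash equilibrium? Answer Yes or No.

No

Row plays Down: E[Down] = 0.375·(-6) + 0.5·(-3) + 0.125·(-6) = -4.5; E[Up] = 2.5. Not best-responding. ✗
Column (type θ₁), facing Down: Left gives -1, Right gives 2. Proposed Right is best. ✓
Column (type θ₂), facing Down: Left gives 12, Right gives 4. Proposed Left is best. ✓
Column (type θ₃), facing Down: Left gives 0, Right gives 14. Proposed Right is best. ✓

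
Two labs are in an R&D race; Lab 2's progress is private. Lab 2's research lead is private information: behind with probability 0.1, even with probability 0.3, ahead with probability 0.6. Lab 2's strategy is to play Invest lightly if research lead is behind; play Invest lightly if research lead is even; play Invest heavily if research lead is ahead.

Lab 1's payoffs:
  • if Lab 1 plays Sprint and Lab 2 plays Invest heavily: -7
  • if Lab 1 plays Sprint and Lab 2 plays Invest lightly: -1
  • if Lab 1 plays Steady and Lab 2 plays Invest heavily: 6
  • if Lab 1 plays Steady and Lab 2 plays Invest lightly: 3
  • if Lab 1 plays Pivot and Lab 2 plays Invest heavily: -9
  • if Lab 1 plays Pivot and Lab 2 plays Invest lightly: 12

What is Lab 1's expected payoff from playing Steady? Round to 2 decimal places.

4.80

E[Steady] = 0.1·3 + 0.3·3 + 0.6·6 = 0.3 + 0.9 + 3.6 = 4.8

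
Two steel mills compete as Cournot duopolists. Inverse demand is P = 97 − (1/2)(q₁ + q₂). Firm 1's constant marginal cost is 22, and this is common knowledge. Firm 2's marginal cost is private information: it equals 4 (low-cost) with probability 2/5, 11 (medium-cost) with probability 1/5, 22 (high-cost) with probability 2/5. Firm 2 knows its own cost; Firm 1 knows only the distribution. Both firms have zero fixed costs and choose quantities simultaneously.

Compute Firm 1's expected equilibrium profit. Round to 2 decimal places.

956.30

Type-c best response for Firm 2: q₂(c) = (97 − c) − q₁/2.
Firm 1 maximizes expected profit; its first-order condition is 97 − q₁ − (1/2)E[q₂] − 22 = 0.
Substituting E[q₂] and solving: E[c₂] = 12.6, so q₁ = (97 − 2·22 + 12.6)/(3/2) = 43.7333.
E[P] = 97 − (1/2)·(q₁ + E[q₂]) = 43.8667; Firm 1's expected profit = (E[P] − 22)·q₁ = (43.8667 − 22)·43.7333 = 956.302.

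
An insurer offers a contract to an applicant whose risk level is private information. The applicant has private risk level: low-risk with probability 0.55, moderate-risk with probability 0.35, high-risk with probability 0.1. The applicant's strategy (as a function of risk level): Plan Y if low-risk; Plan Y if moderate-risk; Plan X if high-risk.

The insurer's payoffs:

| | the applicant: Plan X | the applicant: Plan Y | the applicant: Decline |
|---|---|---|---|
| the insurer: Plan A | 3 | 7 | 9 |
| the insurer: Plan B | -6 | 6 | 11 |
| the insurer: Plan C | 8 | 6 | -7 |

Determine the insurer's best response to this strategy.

Plan A

Compute the insurer's expected payoff for each action, taking the expectation over the applicant's type.
E[Plan A] = 0.55·(7) + 0.35·(7) + 0.1·(3) = 6.6
E[Plan B] = 0.55·(6) + 0.35·(6) + 0.1·(-6) = 4.8
E[Plan C] = 0.55·(6) + 0.35·(6) + 0.1·(8) = 6.2
Best response: Plan A (6.6 is the largest).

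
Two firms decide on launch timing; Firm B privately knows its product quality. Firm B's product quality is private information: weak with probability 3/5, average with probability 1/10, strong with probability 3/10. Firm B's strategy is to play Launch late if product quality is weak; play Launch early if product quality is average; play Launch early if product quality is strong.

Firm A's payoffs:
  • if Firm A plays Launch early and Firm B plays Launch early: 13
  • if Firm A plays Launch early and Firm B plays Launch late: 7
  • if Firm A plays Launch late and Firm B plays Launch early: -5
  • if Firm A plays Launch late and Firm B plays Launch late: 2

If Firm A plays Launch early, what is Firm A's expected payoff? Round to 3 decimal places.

9.400

E[Launch early] = 3/5·7 + 1/10·13 + 3/10·13 = 21/5 + 13/10 + 39/10 = 47/5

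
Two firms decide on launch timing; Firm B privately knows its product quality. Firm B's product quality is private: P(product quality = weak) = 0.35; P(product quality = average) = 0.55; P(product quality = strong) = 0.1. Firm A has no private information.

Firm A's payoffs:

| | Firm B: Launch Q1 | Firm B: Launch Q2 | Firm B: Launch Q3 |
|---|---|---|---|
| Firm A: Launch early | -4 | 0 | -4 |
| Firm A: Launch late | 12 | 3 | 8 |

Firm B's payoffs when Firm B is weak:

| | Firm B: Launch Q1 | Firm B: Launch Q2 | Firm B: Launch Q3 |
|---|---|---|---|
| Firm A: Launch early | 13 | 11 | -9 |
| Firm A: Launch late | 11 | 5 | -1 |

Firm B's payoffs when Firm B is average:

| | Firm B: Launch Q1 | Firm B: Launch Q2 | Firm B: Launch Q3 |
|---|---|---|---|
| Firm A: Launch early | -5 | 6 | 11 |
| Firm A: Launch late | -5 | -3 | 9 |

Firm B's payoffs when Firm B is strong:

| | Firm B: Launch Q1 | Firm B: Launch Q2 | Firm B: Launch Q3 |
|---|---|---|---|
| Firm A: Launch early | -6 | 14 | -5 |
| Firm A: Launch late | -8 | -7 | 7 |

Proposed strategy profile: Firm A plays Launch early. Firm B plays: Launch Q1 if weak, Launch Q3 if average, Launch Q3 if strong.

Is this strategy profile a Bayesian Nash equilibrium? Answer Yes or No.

No

Firm A plays Launch early: E[Launch early] = 0.35·(-4) + 0.55·(-4) + 0.1·(-4) = -4; E[Launch late] = 9.4. Not best-responding. ✗
Firm B (product quality weak), facing Launch early: Launch Q1 gives 13, Launch Q2 gives 11, Launch Q3 gives -9. Proposed Launch Q1 is best. ✓
Firm B (product quality average), facing Launch early: Launch Q1 gives -5, Launch Q2 gives 6, Launch Q3 gives 11. Proposed Launch Q3 is best. ✓
Firm B (product quality strong), facing Launch early: Launch Q1 gives -6, Launch Q2 gives 14, Launch Q3 gives -5. Proposed Launch Q3 is not best — profitable deviation exists. ✗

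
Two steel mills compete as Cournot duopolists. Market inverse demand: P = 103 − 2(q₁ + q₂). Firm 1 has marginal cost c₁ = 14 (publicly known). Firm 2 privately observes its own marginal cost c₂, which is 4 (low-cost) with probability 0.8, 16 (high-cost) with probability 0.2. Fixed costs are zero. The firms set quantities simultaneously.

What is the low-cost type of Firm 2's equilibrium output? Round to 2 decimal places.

Type-c best response for Firm 2: q₂(c) = (103 − c)/4 − q₁/2.
Firm 1 maximizes expected profit; its first-order condition is 103 − 4q₁ − 2E[q₂] − 14 = 0.
Substituting E[q₂] and solving: E[c₂] = 6.4, so q₁ = (103 − 2·14 + 6.4)/6 = 13.5667.
q₂(low-cost) = (103 − 4 − 2·13.5667)/4 = 17.9667.

17.97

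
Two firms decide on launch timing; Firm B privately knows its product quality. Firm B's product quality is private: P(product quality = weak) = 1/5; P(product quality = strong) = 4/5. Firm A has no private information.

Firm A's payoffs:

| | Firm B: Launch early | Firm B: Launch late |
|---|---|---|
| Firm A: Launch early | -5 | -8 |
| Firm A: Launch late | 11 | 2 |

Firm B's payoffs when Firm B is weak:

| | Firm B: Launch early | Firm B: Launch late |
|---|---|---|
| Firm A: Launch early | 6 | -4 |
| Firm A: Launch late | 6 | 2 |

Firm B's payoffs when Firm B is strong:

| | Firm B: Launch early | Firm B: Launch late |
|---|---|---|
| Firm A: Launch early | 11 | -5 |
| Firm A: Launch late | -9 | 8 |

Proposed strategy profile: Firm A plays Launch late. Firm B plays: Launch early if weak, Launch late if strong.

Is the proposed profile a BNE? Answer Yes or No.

Firm A plays Launch late: E[Launch late] = 1/5·(11) + 4/5·(2) = 19/5; E[Launch early] = -37/5. Best-responding. ✓
Firm B (product quality weak), facing Launch late: Launch early gives 6, Launch late gives 2. Proposed Launch early is best. ✓
Firm B (product quality strong), facing Launch late: Launch early gives -9, Launch late gives 8. Proposed Launch late is best. ✓

Yes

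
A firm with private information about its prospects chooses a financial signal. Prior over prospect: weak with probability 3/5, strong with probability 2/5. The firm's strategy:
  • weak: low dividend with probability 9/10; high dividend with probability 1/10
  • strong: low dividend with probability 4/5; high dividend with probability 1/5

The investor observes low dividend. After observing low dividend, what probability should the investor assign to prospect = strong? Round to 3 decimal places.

Apply Bayes' rule using the sender's strategy as the likelihood.
P(low dividend) = (3/5)·(9/10) + (2/5)·(4/5) = 43/50
P(strong | low dividend) = ((2/5)·(4/5)) / (43/50) = (8/25) / (43/50) = 16/43

0.372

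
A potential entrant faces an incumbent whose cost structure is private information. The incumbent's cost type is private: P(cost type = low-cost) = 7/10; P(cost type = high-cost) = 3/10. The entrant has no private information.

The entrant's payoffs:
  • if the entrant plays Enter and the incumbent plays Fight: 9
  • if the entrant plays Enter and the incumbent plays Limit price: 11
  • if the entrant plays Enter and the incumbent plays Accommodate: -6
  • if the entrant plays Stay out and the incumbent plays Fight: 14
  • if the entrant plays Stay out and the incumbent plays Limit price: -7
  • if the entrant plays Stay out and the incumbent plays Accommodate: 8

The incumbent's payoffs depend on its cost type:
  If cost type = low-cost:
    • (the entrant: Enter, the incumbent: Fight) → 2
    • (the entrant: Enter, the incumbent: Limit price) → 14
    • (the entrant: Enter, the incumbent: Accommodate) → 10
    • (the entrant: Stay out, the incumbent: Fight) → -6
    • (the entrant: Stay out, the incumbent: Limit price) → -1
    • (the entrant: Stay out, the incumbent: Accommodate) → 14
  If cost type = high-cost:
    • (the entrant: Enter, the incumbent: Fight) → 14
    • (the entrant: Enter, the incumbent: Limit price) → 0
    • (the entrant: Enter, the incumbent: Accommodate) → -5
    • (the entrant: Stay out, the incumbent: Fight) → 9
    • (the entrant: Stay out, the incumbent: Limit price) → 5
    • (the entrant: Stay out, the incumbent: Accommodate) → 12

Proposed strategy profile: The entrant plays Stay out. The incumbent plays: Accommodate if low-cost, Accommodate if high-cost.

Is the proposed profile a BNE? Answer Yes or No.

The entrant plays Stay out: E[Stay out] = 7/10·(8) + 3/10·(8) = 8; E[Enter] = -6. Best-responding. ✓
The incumbent (cost type low-cost), facing Stay out: Fight gives -6, Limit price gives -1, Accommodate gives 14. Proposed Accommodate is best. ✓
The incumbent (cost type high-cost), facing Stay out: Fight gives 9, Limit price gives 5, Accommodate gives 12. Proposed Accommodate is best. ✓

Yes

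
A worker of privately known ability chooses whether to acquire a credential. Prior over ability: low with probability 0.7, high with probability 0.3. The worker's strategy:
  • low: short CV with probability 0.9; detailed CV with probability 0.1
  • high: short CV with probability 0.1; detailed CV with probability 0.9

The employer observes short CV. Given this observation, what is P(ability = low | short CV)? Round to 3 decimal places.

P(short CV) = 0.7·0.9 + 0.3·0.1 = 0.66
P(low | short CV) = (0.7·0.9) / 0.66 = 0.63 / 0.66 = 0.954545

0.955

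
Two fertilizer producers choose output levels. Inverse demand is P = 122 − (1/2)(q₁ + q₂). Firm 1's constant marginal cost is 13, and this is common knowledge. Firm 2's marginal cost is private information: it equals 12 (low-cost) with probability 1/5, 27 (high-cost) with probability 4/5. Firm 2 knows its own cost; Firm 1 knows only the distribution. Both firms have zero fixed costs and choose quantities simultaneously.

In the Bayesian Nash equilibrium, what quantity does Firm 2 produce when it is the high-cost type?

55

Firm 2 with cost c maximizes (122 − (1/2)(q₁+q₂) − c)·q₂, giving q₂(c) = (122 − c − (1/2)q₁).
E[c₂] = 1/5·12 + 4/5·27 = 24
Firm 1's FOC against E[q₂] yields q₁ = (122 − 2·13 + E[c₂])/(3/2) = (122 − 26 + 24)/(3/2) = 80.
q₂(high-cost) = (122 − 27 − (1/2)·80) = 55.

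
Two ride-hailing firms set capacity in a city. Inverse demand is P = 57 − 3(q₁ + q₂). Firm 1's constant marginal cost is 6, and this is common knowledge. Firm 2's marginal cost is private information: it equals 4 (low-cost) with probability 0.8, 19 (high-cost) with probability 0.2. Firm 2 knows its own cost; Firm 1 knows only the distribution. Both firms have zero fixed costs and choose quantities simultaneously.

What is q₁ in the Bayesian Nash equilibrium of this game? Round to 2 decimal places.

Type-c best response for Firm 2: q₂(c) = (57 − c)/6 − q₁/2.
Firm 1 maximizes expected profit; its first-order condition is 57 − 6q₁ − 3E[q₂] − 6 = 0.
Substituting E[q₂] and solving: E[c₂] = 7, so q₁ = (57 − 2·6 + 7)/9 = 5.77778.

5.78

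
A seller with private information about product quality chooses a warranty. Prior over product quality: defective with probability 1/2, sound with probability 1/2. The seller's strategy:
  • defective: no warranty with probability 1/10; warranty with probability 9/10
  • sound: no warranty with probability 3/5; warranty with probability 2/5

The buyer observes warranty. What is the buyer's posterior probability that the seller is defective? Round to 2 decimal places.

0.69

P(warranty) = (1/2)·(9/10) + (1/2)·(2/5) = 13/20
P(defective | warranty) = ((1/2)·(9/10)) / (13/20) = (9/20) / (13/20) = 9/13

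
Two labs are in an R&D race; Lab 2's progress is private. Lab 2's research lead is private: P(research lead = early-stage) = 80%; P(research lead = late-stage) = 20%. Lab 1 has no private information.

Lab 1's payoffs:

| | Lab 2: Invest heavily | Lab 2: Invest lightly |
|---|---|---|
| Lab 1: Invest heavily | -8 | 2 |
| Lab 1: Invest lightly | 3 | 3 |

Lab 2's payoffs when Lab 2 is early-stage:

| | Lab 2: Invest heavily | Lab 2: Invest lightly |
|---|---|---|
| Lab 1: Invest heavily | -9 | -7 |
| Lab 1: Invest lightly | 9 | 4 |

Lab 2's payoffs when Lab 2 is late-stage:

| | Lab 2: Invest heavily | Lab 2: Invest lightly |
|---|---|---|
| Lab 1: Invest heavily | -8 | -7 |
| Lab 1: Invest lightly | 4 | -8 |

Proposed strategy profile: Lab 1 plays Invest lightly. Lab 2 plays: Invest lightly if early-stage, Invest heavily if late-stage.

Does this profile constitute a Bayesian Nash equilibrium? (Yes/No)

Lab 1 plays Invest lightly: E[Invest lightly] = 0.8·(3) + 0.2·(3) = 3; E[Invest heavily] = 0. Best-responding. ✓
Lab 2 (research lead early-stage), facing Invest lightly: Invest heavily gives 9, Invest lightly gives 4. Proposed Invest lightly is not best — profitable deviation exists. ✗
Lab 2 (research lead late-stage), facing Invest lightly: Invest heavily gives 4, Invest lightly gives -8. Proposed Invest heavily is best. ✓

No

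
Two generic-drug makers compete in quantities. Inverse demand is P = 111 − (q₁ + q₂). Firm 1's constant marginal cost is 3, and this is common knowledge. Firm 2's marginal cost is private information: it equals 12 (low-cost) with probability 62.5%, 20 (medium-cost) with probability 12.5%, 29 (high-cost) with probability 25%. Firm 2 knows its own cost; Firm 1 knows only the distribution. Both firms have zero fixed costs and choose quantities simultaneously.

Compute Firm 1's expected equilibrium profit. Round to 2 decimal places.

Type-c best response for Firm 2: q₂(c) = (111 − c)/2 − q₁/2.
Firm 1 maximizes expected profit; its first-order condition is 111 − 2q₁ − E[q₂] − 3 = 0.
Substituting E[q₂] and solving: E[c₂] = 17.25, so q₁ = (111 − 2·3 + 17.25)/3 = 40.75.
E[P] = 111 − (q₁ + E[q₂]) = 43.75; Firm 1's expected profit = (E[P] − 3)·q₁ = (43.75 − 3)·40.75 = 1660.56.

1660.56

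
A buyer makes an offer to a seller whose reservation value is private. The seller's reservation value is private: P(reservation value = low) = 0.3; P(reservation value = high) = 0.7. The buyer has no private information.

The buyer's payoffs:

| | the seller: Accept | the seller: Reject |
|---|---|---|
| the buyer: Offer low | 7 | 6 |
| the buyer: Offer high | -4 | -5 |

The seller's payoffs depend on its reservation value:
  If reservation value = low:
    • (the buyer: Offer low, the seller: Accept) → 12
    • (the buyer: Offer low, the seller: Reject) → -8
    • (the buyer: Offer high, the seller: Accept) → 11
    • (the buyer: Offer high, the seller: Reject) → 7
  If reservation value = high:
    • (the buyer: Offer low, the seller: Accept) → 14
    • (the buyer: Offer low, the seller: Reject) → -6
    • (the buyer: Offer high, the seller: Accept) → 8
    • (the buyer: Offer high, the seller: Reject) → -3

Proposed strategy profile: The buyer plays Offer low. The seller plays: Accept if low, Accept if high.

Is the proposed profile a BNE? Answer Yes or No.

The buyer plays Offer low: E[Offer low] = 0.3·(7) + 0.7·(7) = 7; E[Offer high] = -4. Best-responding. ✓
The seller (reservation value low), facing Offer low: Accept gives 12, Reject gives -8. Proposed Accept is best. ✓
The seller (reservation value high), facing Offer low: Accept gives 14, Reject gives -6. Proposed Accept is best. ✓

Yes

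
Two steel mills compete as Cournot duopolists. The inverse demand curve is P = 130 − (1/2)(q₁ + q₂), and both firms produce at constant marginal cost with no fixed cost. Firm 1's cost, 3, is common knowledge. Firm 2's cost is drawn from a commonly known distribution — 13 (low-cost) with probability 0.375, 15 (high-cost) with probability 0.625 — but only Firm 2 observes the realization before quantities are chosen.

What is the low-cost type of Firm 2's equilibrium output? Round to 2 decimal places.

70.92

Each type of Firm 2 best-responds to q₁; Firm 1 best-responds to the expected q₂ over Firm 2's types.
Firm 2 with cost c maximizes (130 − (1/2)(q₁+q₂) − c)·q₂, giving q₂(c) = (130 − c − (1/2)q₁).
E[c₂] = 0.375·13 + 0.625·15 = 14.25
Firm 1's FOC against E[q₂] yields q₁ = (130 − 2·3 + E[c₂])/(3/2) = (130 − 6 + 14.25)/(3/2) = 92.1667.
q₂(low-cost) = (130 − 13 − (1/2)·92.1667) = 70.9167.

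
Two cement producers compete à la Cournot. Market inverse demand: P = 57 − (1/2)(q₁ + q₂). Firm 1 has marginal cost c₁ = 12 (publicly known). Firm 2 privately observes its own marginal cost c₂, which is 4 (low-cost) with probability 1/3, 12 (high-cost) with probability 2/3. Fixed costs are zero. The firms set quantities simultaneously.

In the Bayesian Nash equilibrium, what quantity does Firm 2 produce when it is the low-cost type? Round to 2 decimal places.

Firm 2 with cost c maximizes (57 − (1/2)(q₁+q₂) − c)·q₂, giving q₂(c) = (57 − c − (1/2)q₁).
E[c₂] = 1/3·4 + 2/3·12 = 9.33333
Firm 1's FOC against E[q₂] yields q₁ = (57 − 2·12 + E[c₂])/(3/2) = (57 − 24 + 9.33333)/(3/2) = 28.2222.
q₂(low-cost) = (57 − 4 − (1/2)·28.2222) = 38.8889.

38.89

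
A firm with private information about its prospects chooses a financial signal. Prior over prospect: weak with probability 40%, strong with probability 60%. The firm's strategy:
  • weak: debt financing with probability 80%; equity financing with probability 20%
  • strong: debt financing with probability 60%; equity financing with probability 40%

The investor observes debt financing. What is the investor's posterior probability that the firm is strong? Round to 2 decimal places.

P(debt financing) = 0.4·0.8 + 0.6·0.6 = 0.68
P(strong | debt financing) = (0.6·0.6) / 0.68 = 0.36 / 0.68 = 0.529412

0.53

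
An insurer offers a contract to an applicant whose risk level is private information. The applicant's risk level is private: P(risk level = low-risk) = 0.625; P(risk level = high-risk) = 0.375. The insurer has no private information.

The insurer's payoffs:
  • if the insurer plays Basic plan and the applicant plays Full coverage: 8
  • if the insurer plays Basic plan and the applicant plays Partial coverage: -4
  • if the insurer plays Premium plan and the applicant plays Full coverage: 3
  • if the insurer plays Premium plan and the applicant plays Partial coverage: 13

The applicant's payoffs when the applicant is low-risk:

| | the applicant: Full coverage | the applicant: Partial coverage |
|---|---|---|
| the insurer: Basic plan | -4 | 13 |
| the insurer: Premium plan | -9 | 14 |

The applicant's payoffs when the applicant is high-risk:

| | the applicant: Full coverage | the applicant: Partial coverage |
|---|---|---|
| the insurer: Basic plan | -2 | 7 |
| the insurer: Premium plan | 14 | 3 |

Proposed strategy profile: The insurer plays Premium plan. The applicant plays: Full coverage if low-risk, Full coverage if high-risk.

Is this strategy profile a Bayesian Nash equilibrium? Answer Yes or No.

The insurer plays Premium plan: E[Premium plan] = 0.625·(3) + 0.375·(3) = 3; E[Basic plan] = 8. Not best-responding. ✗
The applicant (risk level low-risk), facing Premium plan: Full coverage gives -9, Partial coverage gives 14. Proposed Full coverage is not best — profitable deviation exists. ✗
The applicant (risk level high-risk), facing Premium plan: Full coverage gives 14, Partial coverage gives 3. Proposed Full coverage is best. ✓

No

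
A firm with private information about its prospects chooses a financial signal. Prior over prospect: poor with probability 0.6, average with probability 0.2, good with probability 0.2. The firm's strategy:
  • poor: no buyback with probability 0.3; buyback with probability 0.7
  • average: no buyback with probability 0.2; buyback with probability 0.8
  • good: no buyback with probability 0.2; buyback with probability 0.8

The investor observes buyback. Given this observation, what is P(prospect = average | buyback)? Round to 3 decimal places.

0.216

Apply Bayes' rule using the sender's strategy as the likelihood.
P(buyback) = 0.6·0.7 + 0.2·0.8 + 0.2·0.8 = 0.74
P(average | buyback) = (0.2·0.8) / 0.74 = 0.16 / 0.74 = 0.216216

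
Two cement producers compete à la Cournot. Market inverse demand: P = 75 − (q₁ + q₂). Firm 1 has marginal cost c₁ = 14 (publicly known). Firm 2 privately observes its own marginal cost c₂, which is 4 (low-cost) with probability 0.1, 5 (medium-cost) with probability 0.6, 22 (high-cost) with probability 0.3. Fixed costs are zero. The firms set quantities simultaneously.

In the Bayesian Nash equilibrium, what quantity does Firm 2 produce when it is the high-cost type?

Type-c best response for Firm 2: q₂(c) = (75 − c)/2 − q₁/2.
Firm 1 maximizes expected profit; its first-order condition is 75 − 2q₁ − E[q₂] − 14 = 0.
Substituting E[q₂] and solving: E[c₂] = 10, so q₁ = (75 − 2·14 + 10)/3 = 19.
q₂(high-cost) = (75 − 22 − 19)/2 = 17.

17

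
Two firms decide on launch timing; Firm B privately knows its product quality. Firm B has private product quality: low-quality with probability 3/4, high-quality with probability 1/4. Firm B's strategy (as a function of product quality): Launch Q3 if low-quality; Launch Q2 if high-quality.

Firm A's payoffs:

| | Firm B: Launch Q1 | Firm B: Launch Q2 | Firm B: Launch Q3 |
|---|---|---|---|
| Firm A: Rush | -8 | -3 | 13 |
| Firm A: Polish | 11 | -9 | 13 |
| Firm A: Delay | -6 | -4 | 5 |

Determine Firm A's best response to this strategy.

E[Rush] = 3/4·(13) + 1/4·(-3) = 9
E[Polish] = 3/4·(13) + 1/4·(-9) = 15/2
E[Delay] = 3/4·(5) + 1/4·(-4) = 11/4
Best response: Rush (9 is the largest).

Rush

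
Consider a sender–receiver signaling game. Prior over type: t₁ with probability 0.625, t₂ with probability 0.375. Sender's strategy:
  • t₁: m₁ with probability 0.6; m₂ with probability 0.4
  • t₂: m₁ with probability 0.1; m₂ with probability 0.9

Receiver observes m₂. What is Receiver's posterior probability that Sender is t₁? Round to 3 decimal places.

0.426

P(m₂) = 0.625·0.4 + 0.375·0.9 = 0.5875
P(t₁ | m₂) = (0.625·0.4) / 0.5875 = 0.25 / 0.5875 = 0.425532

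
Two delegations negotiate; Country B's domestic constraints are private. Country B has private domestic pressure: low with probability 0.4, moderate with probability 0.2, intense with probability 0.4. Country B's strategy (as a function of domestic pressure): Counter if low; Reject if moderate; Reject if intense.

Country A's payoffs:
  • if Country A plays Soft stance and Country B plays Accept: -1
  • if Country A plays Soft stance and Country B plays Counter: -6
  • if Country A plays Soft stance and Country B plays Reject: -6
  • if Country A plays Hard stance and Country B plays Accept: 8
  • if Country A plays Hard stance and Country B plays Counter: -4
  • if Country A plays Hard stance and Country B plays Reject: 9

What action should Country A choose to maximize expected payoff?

Hard stance

Compute Country A's expected payoff for each action, taking the expectation over Country B's type.
E[Soft stance] = 0.4·(-6) + 0.2·(-6) + 0.4·(-6) = -6
E[Hard stance] = 0.4·(-4) + 0.2·(9) + 0.4·(9) = 3.8
Best response: Hard stance (3.8 is the largest).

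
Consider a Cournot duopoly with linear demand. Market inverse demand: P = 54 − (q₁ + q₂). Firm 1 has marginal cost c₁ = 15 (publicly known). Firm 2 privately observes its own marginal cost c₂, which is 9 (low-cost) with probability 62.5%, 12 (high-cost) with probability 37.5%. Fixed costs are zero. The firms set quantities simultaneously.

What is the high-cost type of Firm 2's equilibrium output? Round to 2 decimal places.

15.31

Type-c best response for Firm 2: q₂(c) = (54 − c)/2 − q₁/2.
Firm 1 maximizes expected profit; its first-order condition is 54 − 2q₁ − E[q₂] − 15 = 0.
Substituting E[q₂] and solving: E[c₂] = 10.125, so q₁ = (54 − 2·15 + 10.125)/3 = 11.375.
q₂(high-cost) = (54 − 12 − 11.375)/2 = 15.3125.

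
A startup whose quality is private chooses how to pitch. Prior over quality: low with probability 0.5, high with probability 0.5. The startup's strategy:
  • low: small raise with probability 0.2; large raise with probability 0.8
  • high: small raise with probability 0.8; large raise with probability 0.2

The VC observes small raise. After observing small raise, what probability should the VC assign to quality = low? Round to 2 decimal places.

0.20

Apply Bayes' rule using the sender's strategy as the likelihood.
P(small raise) = 0.5·0.2 + 0.5·0.8 = 0.5
P(low | small raise) = (0.5·0.2) / 0.5 = 0.1 / 0.5 = 0.2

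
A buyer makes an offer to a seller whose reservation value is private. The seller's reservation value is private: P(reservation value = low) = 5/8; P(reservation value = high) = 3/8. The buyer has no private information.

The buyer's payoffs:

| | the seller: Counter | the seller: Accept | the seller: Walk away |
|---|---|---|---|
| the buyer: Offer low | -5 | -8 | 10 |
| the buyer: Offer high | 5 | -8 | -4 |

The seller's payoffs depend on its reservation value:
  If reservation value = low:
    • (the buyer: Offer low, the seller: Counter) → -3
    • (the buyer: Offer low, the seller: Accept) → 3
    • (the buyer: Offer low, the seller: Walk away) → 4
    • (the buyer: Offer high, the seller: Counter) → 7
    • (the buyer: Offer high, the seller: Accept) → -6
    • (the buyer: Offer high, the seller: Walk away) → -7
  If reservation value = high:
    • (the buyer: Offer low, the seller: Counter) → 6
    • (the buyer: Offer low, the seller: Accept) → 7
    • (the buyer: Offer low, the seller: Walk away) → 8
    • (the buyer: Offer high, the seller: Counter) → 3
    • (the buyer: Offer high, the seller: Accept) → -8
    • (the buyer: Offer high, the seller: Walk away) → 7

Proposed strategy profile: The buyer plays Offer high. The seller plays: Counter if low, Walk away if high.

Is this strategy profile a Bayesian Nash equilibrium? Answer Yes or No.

The buyer plays Offer high: E[Offer high] = 5/8·(5) + 3/8·(-4) = 13/8; E[Offer low] = 5/8. Best-responding. ✓
The seller (reservation value low), facing Offer high: Counter gives 7, Accept gives -6, Walk away gives -7. Proposed Counter is best. ✓
The seller (reservation value high), facing Offer high: Counter gives 3, Accept gives -8, Walk away gives 7. Proposed Walk away is best. ✓

Yes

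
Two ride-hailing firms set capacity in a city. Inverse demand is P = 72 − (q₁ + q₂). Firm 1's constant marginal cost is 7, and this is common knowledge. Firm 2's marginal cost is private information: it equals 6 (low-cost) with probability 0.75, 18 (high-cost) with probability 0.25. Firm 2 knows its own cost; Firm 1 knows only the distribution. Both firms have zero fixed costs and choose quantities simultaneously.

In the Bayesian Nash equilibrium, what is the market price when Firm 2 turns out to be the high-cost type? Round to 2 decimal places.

33.83

Each type of Firm 2 best-responds to q₁; Firm 1 best-responds to the expected q₂ over Firm 2's types.
Firm 2 with cost c maximizes (72 − (q₁+q₂) − c)·q₂, giving q₂(c) = (72 − c − q₁)/2.
E[c₂] = 0.75·6 + 0.25·18 = 9
Firm 1's FOC against E[q₂] yields q₁ = (72 − 2·7 + E[c₂])/3 = (72 − 14 + 9)/3 = 22.3333.
q₂(high-cost) = 15.8333, so P = 72 − (22.3333 + 15.8333) = 33.8333.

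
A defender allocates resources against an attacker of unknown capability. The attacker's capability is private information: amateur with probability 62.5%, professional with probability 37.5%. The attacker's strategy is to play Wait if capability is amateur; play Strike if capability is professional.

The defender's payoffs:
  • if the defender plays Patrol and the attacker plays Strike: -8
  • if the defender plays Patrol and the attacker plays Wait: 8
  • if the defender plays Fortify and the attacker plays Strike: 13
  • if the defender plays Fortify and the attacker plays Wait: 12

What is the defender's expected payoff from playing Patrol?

2

E[Patrol] = 0.625·8 + 0.375·(-8) = 5 + (-3) = 2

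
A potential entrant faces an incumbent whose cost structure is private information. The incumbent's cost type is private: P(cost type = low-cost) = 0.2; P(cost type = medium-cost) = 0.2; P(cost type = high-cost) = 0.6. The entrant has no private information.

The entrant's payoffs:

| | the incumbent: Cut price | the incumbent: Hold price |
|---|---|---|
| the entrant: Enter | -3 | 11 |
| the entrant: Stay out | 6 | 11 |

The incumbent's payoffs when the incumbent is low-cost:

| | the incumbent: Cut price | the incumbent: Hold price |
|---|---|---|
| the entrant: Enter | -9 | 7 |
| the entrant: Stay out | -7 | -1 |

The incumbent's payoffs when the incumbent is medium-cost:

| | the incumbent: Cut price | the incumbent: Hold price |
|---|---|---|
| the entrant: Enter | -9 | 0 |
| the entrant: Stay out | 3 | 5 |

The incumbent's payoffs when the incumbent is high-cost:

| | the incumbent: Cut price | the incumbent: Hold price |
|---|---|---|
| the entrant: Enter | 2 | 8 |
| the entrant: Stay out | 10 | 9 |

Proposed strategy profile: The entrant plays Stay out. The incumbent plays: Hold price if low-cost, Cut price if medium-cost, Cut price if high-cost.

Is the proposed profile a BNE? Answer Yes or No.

The entrant plays Stay out: E[Stay out] = 0.2·(11) + 0.2·(6) + 0.6·(6) = 7; E[Enter] = -0.2. Best-responding. ✓
The incumbent (cost type low-cost), facing Stay out: Cut price gives -7, Hold price gives -1. Proposed Hold price is best. ✓
The incumbent (cost type medium-cost), facing Stay out: Cut price gives 3, Hold price gives 5. Proposed Cut price is not best — profitable deviation exists. ✗
The incumbent (cost type high-cost), facing Stay out: Cut price gives 10, Hold price gives 9. Proposed Cut price is best. ✓

No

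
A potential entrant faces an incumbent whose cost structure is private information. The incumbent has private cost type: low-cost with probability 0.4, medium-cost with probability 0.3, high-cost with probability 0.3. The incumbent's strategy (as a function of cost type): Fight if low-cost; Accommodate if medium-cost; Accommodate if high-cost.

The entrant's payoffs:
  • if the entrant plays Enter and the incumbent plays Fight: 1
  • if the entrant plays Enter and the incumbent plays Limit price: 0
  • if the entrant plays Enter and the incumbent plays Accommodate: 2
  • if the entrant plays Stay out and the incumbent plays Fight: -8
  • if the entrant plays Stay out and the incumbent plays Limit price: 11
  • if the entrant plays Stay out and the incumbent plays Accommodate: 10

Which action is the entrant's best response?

E[Enter] = 0.4·(1) + 0.3·(2) + 0.3·(2) = 1.6
E[Stay out] = 0.4·(-8) + 0.3·(10) + 0.3·(10) = 2.8
Best response: Stay out (2.8 is the largest).

Stay out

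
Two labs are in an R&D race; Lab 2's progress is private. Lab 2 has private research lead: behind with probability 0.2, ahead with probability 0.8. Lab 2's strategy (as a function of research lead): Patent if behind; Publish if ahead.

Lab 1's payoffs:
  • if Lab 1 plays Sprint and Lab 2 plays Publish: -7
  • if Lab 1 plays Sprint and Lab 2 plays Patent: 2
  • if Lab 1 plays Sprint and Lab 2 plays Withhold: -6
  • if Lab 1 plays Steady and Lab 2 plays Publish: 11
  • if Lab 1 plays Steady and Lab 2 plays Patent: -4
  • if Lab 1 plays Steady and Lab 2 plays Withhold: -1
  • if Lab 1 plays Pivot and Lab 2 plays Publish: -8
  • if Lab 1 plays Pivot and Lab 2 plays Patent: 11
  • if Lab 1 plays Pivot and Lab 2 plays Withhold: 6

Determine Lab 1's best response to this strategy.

E[Sprint] = 0.2·(2) + 0.8·(-7) = -5.2
E[Steady] = 0.2·(-4) + 0.8·(11) = 8
E[Pivot] = 0.2·(11) + 0.8·(-8) = -4.2
Best response: Steady (8 is the largest).

Steady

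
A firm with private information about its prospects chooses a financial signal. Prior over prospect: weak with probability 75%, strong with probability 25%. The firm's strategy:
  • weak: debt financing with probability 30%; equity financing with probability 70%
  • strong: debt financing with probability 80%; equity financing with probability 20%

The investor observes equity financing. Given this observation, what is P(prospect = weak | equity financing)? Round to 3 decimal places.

0.913

P(equity financing) = 0.75·0.7 + 0.25·0.2 = 0.575
P(weak | equity financing) = (0.75·0.7) / 0.575 = 0.525 / 0.575 = 0.913043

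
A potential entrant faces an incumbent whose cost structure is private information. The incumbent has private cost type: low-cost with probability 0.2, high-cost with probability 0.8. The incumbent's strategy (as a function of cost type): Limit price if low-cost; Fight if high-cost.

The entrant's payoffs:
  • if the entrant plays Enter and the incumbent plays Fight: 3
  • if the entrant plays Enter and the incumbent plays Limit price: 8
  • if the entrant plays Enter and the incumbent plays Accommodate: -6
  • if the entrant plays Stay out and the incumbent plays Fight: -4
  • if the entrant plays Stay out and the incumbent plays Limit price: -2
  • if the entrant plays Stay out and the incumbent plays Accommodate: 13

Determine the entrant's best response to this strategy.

E[Enter] = 0.2·(8) + 0.8·(3) = 4
E[Stay out] = 0.2·(-2) + 0.8·(-4) = -3.6
Best response: Enter (4 is the largest).

Enter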